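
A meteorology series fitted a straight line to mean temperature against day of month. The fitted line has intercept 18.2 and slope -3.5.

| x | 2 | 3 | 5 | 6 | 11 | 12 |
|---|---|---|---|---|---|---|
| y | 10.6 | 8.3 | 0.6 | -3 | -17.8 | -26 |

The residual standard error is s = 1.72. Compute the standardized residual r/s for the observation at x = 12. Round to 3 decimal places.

ŷ = 18.2 − 3.5·12 = -23.8
r = -26 − (-23.8) = -2.2
r/s = -2.2 / 1.72 = -1.279

-1.279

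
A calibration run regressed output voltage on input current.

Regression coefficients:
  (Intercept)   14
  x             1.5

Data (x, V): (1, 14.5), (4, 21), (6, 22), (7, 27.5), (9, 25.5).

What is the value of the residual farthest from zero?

x=1: ŷ = 14 + 1.5·1 = 15.5; r = 14.5 − 15.5 = -1
x=4: ŷ = 14 + 1.5·4 = 20; r = 21 − 20 = 1
x=6: ŷ = 14 + 1.5·6 = 23; r = 22 − 23 = -1
x=7: ŷ = 14 + 1.5·7 = 24.5; r = 27.5 − 24.5 = 3
x=9: ŷ = 14 + 1.5·9 = 27.5; r = 25.5 − 27.5 = -2
Largest |r| is 3 at x = 7, residual 3.

r = 3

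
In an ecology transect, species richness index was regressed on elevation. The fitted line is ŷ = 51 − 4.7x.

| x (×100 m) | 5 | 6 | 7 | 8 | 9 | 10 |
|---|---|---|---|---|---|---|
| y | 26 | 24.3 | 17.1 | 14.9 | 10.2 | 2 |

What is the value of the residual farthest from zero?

x=5: ŷ = 51 − 4.7·5 = 27.5; r = 26 − 27.5 = -1.5
x=6: ŷ = 51 − 4.7·6 = 22.8; r = 24.3 − 22.8 = 1.5
x=7: ŷ = 51 − 4.7·7 = 18.1; r = 17.1 − 18.1 = -1
x=8: ŷ = 51 − 4.7·8 = 13.4; r = 14.9 − 13.4 = 1.5
x=9: ŷ = 51 − 4.7·9 = 8.7; r = 10.2 − 8.7 = 1.5
x=10: ŷ = 51 − 4.7·10 = 4; r = 2 − 4 = -2
Largest |r| is 2 at x = 10, residual -2.

r = -2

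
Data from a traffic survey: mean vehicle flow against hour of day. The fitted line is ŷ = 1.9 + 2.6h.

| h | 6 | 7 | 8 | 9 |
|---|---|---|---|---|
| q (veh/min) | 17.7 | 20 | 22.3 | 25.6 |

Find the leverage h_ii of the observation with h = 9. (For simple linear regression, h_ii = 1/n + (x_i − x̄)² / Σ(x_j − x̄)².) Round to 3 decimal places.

h̄ = (6 + 7 + 8 + 9)/4 = 7.5
Σ(h − h̄)² = 2.25 + 0.25 + 0.25 + 2.25 = 5
h = 1/4 + (1.5)²/5 = 0.25 + 0.45 = 0.700

h = 0.700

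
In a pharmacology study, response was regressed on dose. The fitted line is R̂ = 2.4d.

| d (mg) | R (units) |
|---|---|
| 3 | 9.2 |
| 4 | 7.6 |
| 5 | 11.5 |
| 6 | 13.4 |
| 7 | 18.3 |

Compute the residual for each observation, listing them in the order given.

2, -2, -0.5, -1, 1.5

d=3: R̂ = 2.4·3 = 7.2; e = 9.2 − 7.2 = 2
d=4: R̂ = 2.4·4 = 9.6; e = 7.6 − 9.6 = -2
d=5: R̂ = 2.4·5 = 12; e = 11.5 − 12 = -0.5
d=6: R̂ = 2.4·6 = 14.4; e = 13.4 − 14.4 = -1
d=7: R̂ = 2.4·7 = 16.8; e = 18.3 − 16.8 = 1.5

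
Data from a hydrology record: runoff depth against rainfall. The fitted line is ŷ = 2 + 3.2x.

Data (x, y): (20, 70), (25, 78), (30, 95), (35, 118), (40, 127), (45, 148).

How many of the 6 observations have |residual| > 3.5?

x=20: ŷ = 2 + 3.2·20 = 66; e = 70 − 66 = 4
x=25: ŷ = 2 + 3.2·25 = 82; e = 78 − 82 = -4
x=30: ŷ = 2 + 3.2·30 = 98; e = 95 − 98 = -3
x=35: ŷ = 2 + 3.2·35 = 114; e = 118 − 114 = 4
x=40: ŷ = 2 + 3.2·40 = 130; e = 127 − 130 = -3
x=45: ŷ = 2 + 3.2·45 = 146; e = 148 − 146 = 2
|e| > 3.5: x=20 (|e|=4), x=25 (|e|=4), x=35 (|e|=4) → 3

3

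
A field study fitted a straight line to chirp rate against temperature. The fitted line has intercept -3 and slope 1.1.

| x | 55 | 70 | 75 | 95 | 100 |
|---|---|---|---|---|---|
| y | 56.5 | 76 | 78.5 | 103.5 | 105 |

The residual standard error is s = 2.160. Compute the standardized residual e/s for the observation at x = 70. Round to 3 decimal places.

0.926

ŷ = -3 + 1.1·70 = 74
e = 76 − 74 = 2
e/s = 2 / 2.160 = 0.926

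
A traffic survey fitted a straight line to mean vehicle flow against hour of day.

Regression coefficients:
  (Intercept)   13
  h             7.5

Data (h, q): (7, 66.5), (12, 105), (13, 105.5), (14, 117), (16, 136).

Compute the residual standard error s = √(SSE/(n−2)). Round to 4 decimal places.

s = 3.6515

h=7: ŷ = 13 + 7.5·7 = 65.5; r = 66.5 − 65.5 = 1
h=12: ŷ = 13 + 7.5·12 = 103; r = 105 − 103 = 2
h=13: ŷ = 13 + 7.5·13 = 110.5; r = 105.5 − 110.5 = -5
h=14: ŷ = 13 + 7.5·14 = 118; r = 117 − 118 = -1
h=16: ŷ = 13 + 7.5·16 = 133; r = 136 − 133 = 3
SSE = 1 + 4 + 25 + 1 + 9 = 40
s = √(40/3) = √13.3333 ≈ 3.6515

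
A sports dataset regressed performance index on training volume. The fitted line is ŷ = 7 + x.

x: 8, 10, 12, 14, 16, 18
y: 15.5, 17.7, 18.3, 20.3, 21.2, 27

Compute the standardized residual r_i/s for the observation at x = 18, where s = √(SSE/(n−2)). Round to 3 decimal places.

1.336

x=8: ŷ = 7 + 8 = 15; r = 15.5 − 15 = 0.5
x=10: ŷ = 7 + 10 = 17; r = 17.7 − 17 = 0.7
x=12: ŷ = 7 + 12 = 19; r = 18.3 − 19 = -0.7
x=14: ŷ = 7 + 14 = 21; r = 20.3 − 21 = -0.7
x=16: ŷ = 7 + 16 = 23; r = 21.2 − 23 = -1.8
x=18: ŷ = 7 + 18 = 25; r = 27 − 25 = 2
SSE = 0.25 + 0.49 + 0.49 + 0.49 + 3.24 + 4 = 8.96
s = √(8.96/4) = 1.49666
r/s = 2 / 1.49666 = 1.336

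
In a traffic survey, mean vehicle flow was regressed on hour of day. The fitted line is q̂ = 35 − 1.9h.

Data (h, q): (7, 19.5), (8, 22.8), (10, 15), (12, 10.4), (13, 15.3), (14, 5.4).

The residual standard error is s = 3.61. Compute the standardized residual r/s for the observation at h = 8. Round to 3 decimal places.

q̂ = 35 − 1.9·8 = 19.8
r = 22.8 − 19.8 = 3
r/s = 3 / 3.61 = 0.831

0.831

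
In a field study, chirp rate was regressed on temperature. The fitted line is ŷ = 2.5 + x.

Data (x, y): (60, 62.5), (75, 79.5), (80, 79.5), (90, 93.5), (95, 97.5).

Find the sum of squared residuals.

x=60: ŷ = 2.5 + 60 = 62.5; e = 62.5 − 62.5 = 0
x=75: ŷ = 2.5 + 75 = 77.5; e = 79.5 − 77.5 = 2
x=80: ŷ = 2.5 + 80 = 82.5; e = 79.5 − 82.5 = -3
x=90: ŷ = 2.5 + 90 = 92.5; e = 93.5 − 92.5 = 1
x=95: ŷ = 2.5 + 95 = 97.5; e = 97.5 − 97.5 = 0
SSE = 0 + 4 + 9 + 1 + 0 = 14

SSE = 14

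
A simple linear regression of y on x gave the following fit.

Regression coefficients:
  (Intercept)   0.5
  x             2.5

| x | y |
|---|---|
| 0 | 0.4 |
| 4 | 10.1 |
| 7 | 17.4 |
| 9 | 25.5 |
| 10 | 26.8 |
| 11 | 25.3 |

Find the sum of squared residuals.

x=0: ŷ = 0.5 + 2.5·0 = 0.5; r = 0.4 − 0.5 = -0.1
x=4: ŷ = 0.5 + 2.5·4 = 10.5; r = 10.1 − 10.5 = -0.4
x=7: ŷ = 0.5 + 2.5·7 = 18; r = 17.4 − 18 = -0.6
x=9: ŷ = 0.5 + 2.5·9 = 23; r = 25.5 − 23 = 2.5
x=10: ŷ = 0.5 + 2.5·10 = 25.5; r = 26.8 − 25.5 = 1.3
x=11: ŷ = 0.5 + 2.5·11 = 28; r = 25.3 − 28 = -2.7
SSE = 0.01 + 0.16 + 0.36 + 6.25 + 1.69 + 7.29 = 15.76

SSE = 15.76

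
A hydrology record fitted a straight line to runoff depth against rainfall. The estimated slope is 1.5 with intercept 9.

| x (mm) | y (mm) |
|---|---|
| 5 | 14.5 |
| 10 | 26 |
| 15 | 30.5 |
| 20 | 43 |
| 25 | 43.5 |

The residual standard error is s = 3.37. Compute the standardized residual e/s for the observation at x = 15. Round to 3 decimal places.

-0.297

ŷ = 9 + 1.5·15 = 31.5
e = 30.5 − 31.5 = -1
e/s = -1 / 3.37 = -0.297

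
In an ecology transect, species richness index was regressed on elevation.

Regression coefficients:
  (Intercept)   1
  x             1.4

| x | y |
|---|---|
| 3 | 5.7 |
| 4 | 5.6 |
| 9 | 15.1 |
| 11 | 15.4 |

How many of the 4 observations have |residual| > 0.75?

x=3: ŷ = 1 + 1.4·3 = 5.2; e = 5.7 − 5.2 = 0.5
x=4: ŷ = 1 + 1.4·4 = 6.6; e = 5.6 − 6.6 = -1
x=9: ŷ = 1 + 1.4·9 = 13.6; e = 15.1 − 13.6 = 1.5
x=11: ŷ = 1 + 1.4·11 = 16.4; e = 15.4 − 16.4 = -1
|e| > 0.75: x=4 (|e|=1), x=9 (|e|=1.5), x=11 (|e|=1) → 3

3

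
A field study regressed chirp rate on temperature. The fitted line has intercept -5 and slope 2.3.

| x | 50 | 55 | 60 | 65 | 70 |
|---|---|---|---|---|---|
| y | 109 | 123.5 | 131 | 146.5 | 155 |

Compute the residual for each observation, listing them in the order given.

-1, 2, -2, 2, -1

x=50: ŷ = -5 + 2.3·50 = 110; e = 109 − 110 = -1
x=55: ŷ = -5 + 2.3·55 = 121.5; e = 123.5 − 121.5 = 2
x=60: ŷ = -5 + 2.3·60 = 133; e = 131 − 133 = -2
x=65: ŷ = -5 + 2.3·65 = 144.5; e = 146.5 − 144.5 = 2
x=70: ŷ = -5 + 2.3·70 = 156; e = 155 − 156 = -1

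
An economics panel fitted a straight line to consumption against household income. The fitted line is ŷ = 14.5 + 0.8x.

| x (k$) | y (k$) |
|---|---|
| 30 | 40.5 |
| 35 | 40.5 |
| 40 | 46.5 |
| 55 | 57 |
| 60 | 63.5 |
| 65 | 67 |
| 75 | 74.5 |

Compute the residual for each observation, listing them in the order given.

x=30: ŷ = 14.5 + 0.8·30 = 38.5; r = 40.5 − 38.5 = 2
x=35: ŷ = 14.5 + 0.8·35 = 42.5; r = 40.5 − 42.5 = -2
x=40: ŷ = 14.5 + 0.8·40 = 46.5; r = 46.5 − 46.5 = 0
x=55: ŷ = 14.5 + 0.8·55 = 58.5; r = 57 − 58.5 = -1.5
x=60: ŷ = 14.5 + 0.8·60 = 62.5; r = 63.5 − 62.5 = 1
x=65: ŷ = 14.5 + 0.8·65 = 66.5; r = 67 − 66.5 = 0.5
x=75: ŷ = 14.5 + 0.8·75 = 74.5; r = 74.5 − 74.5 = 0

2, -2, 0, -1.5, 1, 0.5, 0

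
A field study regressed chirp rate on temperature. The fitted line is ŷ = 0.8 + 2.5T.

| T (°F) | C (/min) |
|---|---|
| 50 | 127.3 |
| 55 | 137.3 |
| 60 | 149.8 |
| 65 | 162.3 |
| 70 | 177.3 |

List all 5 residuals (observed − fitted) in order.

1.5, -1, -1, -1, 1.5

T=50: ŷ = 0.8 + 2.5·50 = 125.8; r = 127.3 − 125.8 = 1.5
T=55: ŷ = 0.8 + 2.5·55 = 138.3; r = 137.3 − 138.3 = -1
T=60: ŷ = 0.8 + 2.5·60 = 150.8; r = 149.8 − 150.8 = -1
T=65: ŷ = 0.8 + 2.5·65 = 163.3; r = 162.3 − 163.3 = -1
T=70: ŷ = 0.8 + 2.5·70 = 175.8; r = 177.3 − 175.8 = 1.5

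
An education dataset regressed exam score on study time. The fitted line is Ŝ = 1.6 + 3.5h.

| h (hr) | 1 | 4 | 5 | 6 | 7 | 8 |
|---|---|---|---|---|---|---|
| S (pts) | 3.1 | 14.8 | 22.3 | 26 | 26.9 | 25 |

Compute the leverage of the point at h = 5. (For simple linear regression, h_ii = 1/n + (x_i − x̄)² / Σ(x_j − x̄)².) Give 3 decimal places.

h = 0.168

h̄ = (1 + 4 + 5 + 6 + 7 + 8)/6 = 5.16667
Σ(h − h̄)² = 17.3611 + 1.36111 + 0.0277778 + 0.694444 + 3.36111 + 8.02778 = 30.8333
h = 1/6 + (-0.166667)²/30.8333 = 0.166667 + 0.000900901 = 0.168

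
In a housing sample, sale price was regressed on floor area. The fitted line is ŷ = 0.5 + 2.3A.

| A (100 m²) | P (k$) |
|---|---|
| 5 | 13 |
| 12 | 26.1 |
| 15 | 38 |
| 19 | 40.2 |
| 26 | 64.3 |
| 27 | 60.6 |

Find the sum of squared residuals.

SSE = 50

A=5: ŷ = 0.5 + 2.3·5 = 12; r = 13 − 12 = 1
A=12: ŷ = 0.5 + 2.3·12 = 28.1; r = 26.1 − 28.1 = -2
A=15: ŷ = 0.5 + 2.3·15 = 35; r = 38 − 35 = 3
A=19: ŷ = 0.5 + 2.3·19 = 44.2; r = 40.2 − 44.2 = -4
A=26: ŷ = 0.5 + 2.3·26 = 60.3; r = 64.3 − 60.3 = 4
A=27: ŷ = 0.5 + 2.3·27 = 62.6; r = 60.6 − 62.6 = -2
SSE = 1 + 4 + 9 + 16 + 16 + 4 = 50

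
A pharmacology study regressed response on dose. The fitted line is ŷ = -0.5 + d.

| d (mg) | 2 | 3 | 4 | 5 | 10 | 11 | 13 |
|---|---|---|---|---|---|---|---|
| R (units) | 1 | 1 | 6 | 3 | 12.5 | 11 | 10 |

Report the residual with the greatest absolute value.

d=2: ŷ = -0.5 + 2 = 1.5; e = 1 − 1.5 = -0.5
d=3: ŷ = -0.5 + 3 = 2.5; e = 1 − 2.5 = -1.5
d=4: ŷ = -0.5 + 4 = 3.5; e = 6 − 3.5 = 2.5
d=5: ŷ = -0.5 + 5 = 4.5; e = 3 − 4.5 = -1.5
d=10: ŷ = -0.5 + 10 = 9.5; e = 12.5 − 9.5 = 3
d=11: ŷ = -0.5 + 11 = 10.5; e = 11 − 10.5 = 0.5
d=13: ŷ = -0.5 + 13 = 12.5; e = 10 − 12.5 = -2.5
Largest |e| is 3 at d = 10, residual 3.

e = 3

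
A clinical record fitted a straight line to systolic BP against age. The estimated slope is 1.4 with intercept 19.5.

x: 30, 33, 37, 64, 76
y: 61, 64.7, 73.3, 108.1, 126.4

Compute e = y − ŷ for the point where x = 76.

ŷ = 19.5 + 1.4·76 = 125.9
e = 126.4 − 125.9 = 0.5

e = 0.5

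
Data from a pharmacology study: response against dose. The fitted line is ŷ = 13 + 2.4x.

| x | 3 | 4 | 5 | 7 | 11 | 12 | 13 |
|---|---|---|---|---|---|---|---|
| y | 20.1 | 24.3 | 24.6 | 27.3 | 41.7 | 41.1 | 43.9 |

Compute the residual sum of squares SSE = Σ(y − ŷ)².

SSE = 15.18

x=3: ŷ = 13 + 2.4·3 = 20.2; e = 20.1 − 20.2 = -0.1
x=4: ŷ = 13 + 2.4·4 = 22.6; e = 24.3 − 22.6 = 1.7
x=5: ŷ = 13 + 2.4·5 = 25; e = 24.6 − 25 = -0.4
x=7: ŷ = 13 + 2.4·7 = 29.8; e = 27.3 − 29.8 = -2.5
x=11: ŷ = 13 + 2.4·11 = 39.4; e = 41.7 − 39.4 = 2.3
x=12: ŷ = 13 + 2.4·12 = 41.8; e = 41.1 − 41.8 = -0.7
x=13: ŷ = 13 + 2.4·13 = 44.2; e = 43.9 − 44.2 = -0.3
SSE = 0.01 + 2.89 + 0.16 + 6.25 + 5.29 + 0.49 + 0.09 = 15.18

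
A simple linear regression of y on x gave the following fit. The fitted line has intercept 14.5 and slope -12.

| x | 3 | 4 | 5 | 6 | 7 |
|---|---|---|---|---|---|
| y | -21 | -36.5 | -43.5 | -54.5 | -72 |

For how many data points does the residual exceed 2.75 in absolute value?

x=3: ŷ = 14.5 − 12·3 = -21.5; e = -21 − (-21.5) = 0.5
x=4: ŷ = 14.5 − 12·4 = -33.5; e = -36.5 − (-33.5) = -3
x=5: ŷ = 14.5 − 12·5 = -45.5; e = -43.5 − (-45.5) = 2
x=6: ŷ = 14.5 − 12·6 = -57.5; e = -54.5 − (-57.5) = 3
x=7: ŷ = 14.5 − 12·7 = -69.5; e = -72 − (-69.5) = -2.5
|e| > 2.75: x=4 (|e|=3), x=6 (|e|=3) → 2

2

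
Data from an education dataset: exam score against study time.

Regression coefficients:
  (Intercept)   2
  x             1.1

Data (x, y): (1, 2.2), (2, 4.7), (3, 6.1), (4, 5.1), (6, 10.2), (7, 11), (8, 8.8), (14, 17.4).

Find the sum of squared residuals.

SSE = 11.64

x=1: ŷ = 2 + 1.1·1 = 3.1; r = 2.2 − 3.1 = -0.9
x=2: ŷ = 2 + 1.1·2 = 4.2; r = 4.7 − 4.2 = 0.5
x=3: ŷ = 2 + 1.1·3 = 5.3; r = 6.1 − 5.3 = 0.8
x=4: ŷ = 2 + 1.1·4 = 6.4; r = 5.1 − 6.4 = -1.3
x=6: ŷ = 2 + 1.1·6 = 8.6; r = 10.2 − 8.6 = 1.6
x=7: ŷ = 2 + 1.1·7 = 9.7; r = 11 − 9.7 = 1.3
x=8: ŷ = 2 + 1.1·8 = 10.8; r = 8.8 − 10.8 = -2
x=14: ŷ = 2 + 1.1·14 = 17.4; r = 17.4 − 17.4 = 0
SSE = 0.81 + 0.25 + 0.64 + 1.69 + 2.56 + 1.69 + 4 + 0 = 11.64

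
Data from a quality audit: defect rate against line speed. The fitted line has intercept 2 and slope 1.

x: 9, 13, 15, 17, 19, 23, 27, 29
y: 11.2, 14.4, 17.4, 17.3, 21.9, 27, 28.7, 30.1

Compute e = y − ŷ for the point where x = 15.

ŷ = 2 + 15 = 17
e = 17.4 − 17 = 0.4

e = 0.4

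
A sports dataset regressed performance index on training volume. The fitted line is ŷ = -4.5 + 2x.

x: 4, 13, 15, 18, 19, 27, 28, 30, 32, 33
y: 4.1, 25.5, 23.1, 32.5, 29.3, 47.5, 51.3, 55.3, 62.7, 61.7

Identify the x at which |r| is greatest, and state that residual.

x=4: ŷ = -4.5 + 2·4 = 3.5; r = 4.1 − 3.5 = 0.6
x=13: ŷ = -4.5 + 2·13 = 21.5; r = 25.5 − 21.5 = 4
x=15: ŷ = -4.5 + 2·15 = 25.5; r = 23.1 − 25.5 = -2.4
x=18: ŷ = -4.5 + 2·18 = 31.5; r = 32.5 − 31.5 = 1
x=19: ŷ = -4.5 + 2·19 = 33.5; r = 29.3 − 33.5 = -4.2
x=27: ŷ = -4.5 + 2·27 = 49.5; r = 47.5 − 49.5 = -2
x=28: ŷ = -4.5 + 2·28 = 51.5; r = 51.3 − 51.5 = -0.2
x=30: ŷ = -4.5 + 2·30 = 55.5; r = 55.3 − 55.5 = -0.2
x=32: ŷ = -4.5 + 2·32 = 59.5; r = 62.7 − 59.5 = 3.2
x=33: ŷ = -4.5 + 2·33 = 61.5; r = 61.7 − 61.5 = 0.2
Largest |r| is 4.2 at x = 19, residual -4.2.

x = 19, r = -4.2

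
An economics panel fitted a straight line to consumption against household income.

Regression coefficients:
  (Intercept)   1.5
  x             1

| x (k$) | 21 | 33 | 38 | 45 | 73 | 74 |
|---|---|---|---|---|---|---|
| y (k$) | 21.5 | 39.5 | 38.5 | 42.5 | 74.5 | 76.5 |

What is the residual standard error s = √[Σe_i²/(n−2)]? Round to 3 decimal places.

s = 3.317

x=21: ŷ = 1.5 + 21 = 22.5; e = 21.5 − 22.5 = -1
x=33: ŷ = 1.5 + 33 = 34.5; e = 39.5 − 34.5 = 5
x=38: ŷ = 1.5 + 38 = 39.5; e = 38.5 − 39.5 = -1
x=45: ŷ = 1.5 + 45 = 46.5; e = 42.5 − 46.5 = -4
x=73: ŷ = 1.5 + 73 = 74.5; e = 74.5 − 74.5 = 0
x=74: ŷ = 1.5 + 74 = 75.5; e = 76.5 − 75.5 = 1
SSE = 1 + 25 + 1 + 16 + 0 + 1 = 44
s = √(44/4) = √11 ≈ 3.317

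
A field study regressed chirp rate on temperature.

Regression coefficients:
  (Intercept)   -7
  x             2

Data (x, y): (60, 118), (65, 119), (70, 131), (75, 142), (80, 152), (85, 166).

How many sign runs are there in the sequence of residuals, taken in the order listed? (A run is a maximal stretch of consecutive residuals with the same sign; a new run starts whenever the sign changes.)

x=60: ŷ = -7 + 2·60 = 113; e = 118 − 113 = 5
x=65: ŷ = -7 + 2·65 = 123; e = 119 − 123 = -4
x=70: ŷ = -7 + 2·70 = 133; e = 131 − 133 = -2
x=75: ŷ = -7 + 2·75 = 143; e = 142 − 143 = -1
x=80: ŷ = -7 + 2·80 = 153; e = 152 − 153 = -1
x=85: ŷ = -7 + 2·85 = 163; e = 166 − 163 = 3
Signs: + − − − − +
Runs: +×1, −×4, +×1 → 3

3 runs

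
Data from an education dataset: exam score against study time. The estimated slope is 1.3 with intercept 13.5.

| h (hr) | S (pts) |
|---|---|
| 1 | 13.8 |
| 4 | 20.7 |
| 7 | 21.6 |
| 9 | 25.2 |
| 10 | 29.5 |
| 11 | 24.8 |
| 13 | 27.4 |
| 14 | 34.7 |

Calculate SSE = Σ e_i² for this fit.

SSE = 42

h=1: ŷ = 13.5 + 1.3·1 = 14.8; e = 13.8 − 14.8 = -1
h=4: ŷ = 13.5 + 1.3·4 = 18.7; e = 20.7 − 18.7 = 2
h=7: ŷ = 13.5 + 1.3·7 = 22.6; e = 21.6 − 22.6 = -1
h=9: ŷ = 13.5 + 1.3·9 = 25.2; e = 25.2 − 25.2 = 0
h=10: ŷ = 13.5 + 1.3·10 = 26.5; e = 29.5 − 26.5 = 3
h=11: ŷ = 13.5 + 1.3·11 = 27.8; e = 24.8 − 27.8 = -3
h=13: ŷ = 13.5 + 1.3·13 = 30.4; e = 27.4 − 30.4 = -3
h=14: ŷ = 13.5 + 1.3·14 = 31.7; e = 34.7 − 31.7 = 3
SSE = 1 + 4 + 1 + 0 + 9 + 9 + 9 + 9 = 42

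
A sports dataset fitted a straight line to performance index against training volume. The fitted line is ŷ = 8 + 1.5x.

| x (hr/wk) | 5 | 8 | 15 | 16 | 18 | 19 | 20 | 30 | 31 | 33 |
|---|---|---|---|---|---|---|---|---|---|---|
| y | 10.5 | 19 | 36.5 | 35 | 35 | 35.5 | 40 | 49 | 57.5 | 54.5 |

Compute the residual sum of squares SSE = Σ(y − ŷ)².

SSE = 110

x=5: ŷ = 8 + 1.5·5 = 15.5; r = 10.5 − 15.5 = -5
x=8: ŷ = 8 + 1.5·8 = 20; r = 19 − 20 = -1
x=15: ŷ = 8 + 1.5·15 = 30.5; r = 36.5 − 30.5 = 6
x=16: ŷ = 8 + 1.5·16 = 32; r = 35 − 32 = 3
x=18: ŷ = 8 + 1.5·18 = 35; r = 35 − 35 = 0
x=19: ŷ = 8 + 1.5·19 = 36.5; r = 35.5 − 36.5 = -1
x=20: ŷ = 8 + 1.5·20 = 38; r = 40 − 38 = 2
x=30: ŷ = 8 + 1.5·30 = 53; r = 49 − 53 = -4
x=31: ŷ = 8 + 1.5·31 = 54.5; r = 57.5 − 54.5 = 3
x=33: ŷ = 8 + 1.5·33 = 57.5; r = 54.5 − 57.5 = -3
SSE = 25 + 1 + 36 + 9 + 0 + 1 + 4 + 16 + 9 + 9 = 110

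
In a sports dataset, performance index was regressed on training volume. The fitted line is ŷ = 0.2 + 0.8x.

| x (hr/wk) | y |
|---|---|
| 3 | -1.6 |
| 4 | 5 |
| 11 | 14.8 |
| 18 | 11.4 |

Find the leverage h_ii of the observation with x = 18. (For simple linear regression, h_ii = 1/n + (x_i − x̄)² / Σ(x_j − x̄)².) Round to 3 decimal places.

h = 0.805

x̄ = (3 + 4 + 11 + 18)/4 = 9
Σ(x − x̄)² = 36 + 25 + 4 + 81 = 146
h = 1/4 + (9)²/146 = 0.25 + 0.554795 = 0.805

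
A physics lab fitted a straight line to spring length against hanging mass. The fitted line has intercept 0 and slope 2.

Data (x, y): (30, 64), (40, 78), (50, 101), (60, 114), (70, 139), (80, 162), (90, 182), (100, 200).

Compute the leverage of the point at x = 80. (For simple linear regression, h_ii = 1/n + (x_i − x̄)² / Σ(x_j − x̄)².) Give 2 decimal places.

h = 0.18

x̄ = (30 + 40 + 50 + 60 + 70 + 80 + 90 + 100)/8 = 65
Σ(x − x̄)² = 1225 + 625 + 225 + 25 + 25 + 225 + 625 + 1225 = 4200
h = 1/8 + (15)²/4200 = 0.125 + 0.0535714 = 0.18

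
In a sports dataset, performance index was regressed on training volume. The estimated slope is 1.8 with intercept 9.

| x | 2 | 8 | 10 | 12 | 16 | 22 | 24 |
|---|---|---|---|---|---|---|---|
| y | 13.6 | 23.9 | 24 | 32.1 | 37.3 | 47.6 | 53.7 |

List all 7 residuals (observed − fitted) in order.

x=2: ŷ = 9 + 1.8·2 = 12.6; e = 13.6 − 12.6 = 1
x=8: ŷ = 9 + 1.8·8 = 23.4; e = 23.9 − 23.4 = 0.5
x=10: ŷ = 9 + 1.8·10 = 27; e = 24 − 27 = -3
x=12: ŷ = 9 + 1.8·12 = 30.6; e = 32.1 − 30.6 = 1.5
x=16: ŷ = 9 + 1.8·16 = 37.8; e = 37.3 − 37.8 = -0.5
x=22: ŷ = 9 + 1.8·22 = 48.6; e = 47.6 − 48.6 = -1
x=24: ŷ = 9 + 1.8·24 = 52.2; e = 53.7 − 52.2 = 1.5

1, 0.5, -3, 1.5, -0.5, -1, 1.5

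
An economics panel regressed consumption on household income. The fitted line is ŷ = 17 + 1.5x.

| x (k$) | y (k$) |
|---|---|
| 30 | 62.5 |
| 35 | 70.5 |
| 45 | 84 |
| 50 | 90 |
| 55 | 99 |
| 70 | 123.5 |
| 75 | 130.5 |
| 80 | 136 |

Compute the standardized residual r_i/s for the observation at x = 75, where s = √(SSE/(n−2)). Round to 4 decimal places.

x=30: ŷ = 17 + 1.5·30 = 62; r = 62.5 − 62 = 0.5
x=35: ŷ = 17 + 1.5·35 = 69.5; r = 70.5 − 69.5 = 1
x=45: ŷ = 17 + 1.5·45 = 84.5; r = 84 − 84.5 = -0.5
x=50: ŷ = 17 + 1.5·50 = 92; r = 90 − 92 = -2
x=55: ŷ = 17 + 1.5·55 = 99.5; r = 99 − 99.5 = -0.5
x=70: ŷ = 17 + 1.5·70 = 122; r = 123.5 − 122 = 1.5
x=75: ŷ = 17 + 1.5·75 = 129.5; r = 130.5 − 129.5 = 1
x=80: ŷ = 17 + 1.5·80 = 137; r = 136 − 137 = -1
SSE = 0.25 + 1 + 0.25 + 4 + 0.25 + 2.25 + 1 + 1 = 10
s = √(10/6) = 1.29099
r/s = 1 / 1.29099 = 0.7746

0.7746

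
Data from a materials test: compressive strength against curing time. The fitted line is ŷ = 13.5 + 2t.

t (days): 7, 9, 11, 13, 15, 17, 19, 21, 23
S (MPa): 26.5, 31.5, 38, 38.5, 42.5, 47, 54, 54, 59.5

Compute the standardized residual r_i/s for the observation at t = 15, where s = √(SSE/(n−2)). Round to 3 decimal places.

t=7: ŷ = 13.5 + 2·7 = 27.5; r = 26.5 − 27.5 = -1
t=9: ŷ = 13.5 + 2·9 = 31.5; r = 31.5 − 31.5 = 0
t=11: ŷ = 13.5 + 2·11 = 35.5; r = 38 − 35.5 = 2.5
t=13: ŷ = 13.5 + 2·13 = 39.5; r = 38.5 − 39.5 = -1
t=15: ŷ = 13.5 + 2·15 = 43.5; r = 42.5 − 43.5 = -1
t=17: ŷ = 13.5 + 2·17 = 47.5; r = 47 − 47.5 = -0.5
t=19: ŷ = 13.5 + 2·19 = 51.5; r = 54 − 51.5 = 2.5
t=21: ŷ = 13.5 + 2·21 = 55.5; r = 54 − 55.5 = -1.5
t=23: ŷ = 13.5 + 2·23 = 59.5; r = 59.5 − 59.5 = 0
SSE = 1 + 0 + 6.25 + 1 + 1 + 0.25 + 6.25 + 2.25 + 0 = 18
s = √(18/7) = 1.60357
r/s = -1 / 1.60357 = -0.624

-0.624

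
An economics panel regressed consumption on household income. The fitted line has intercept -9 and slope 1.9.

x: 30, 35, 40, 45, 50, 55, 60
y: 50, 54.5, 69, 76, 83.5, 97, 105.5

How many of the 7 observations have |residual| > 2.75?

1

x=30: ŷ = -9 + 1.9·30 = 48; e = 50 − 48 = 2
x=35: ŷ = -9 + 1.9·35 = 57.5; e = 54.5 − 57.5 = -3
x=40: ŷ = -9 + 1.9·40 = 67; e = 69 − 67 = 2
x=45: ŷ = -9 + 1.9·45 = 76.5; e = 76 − 76.5 = -0.5
x=50: ŷ = -9 + 1.9·50 = 86; e = 83.5 − 86 = -2.5
x=55: ŷ = -9 + 1.9·55 = 95.5; e = 97 − 95.5 = 1.5
x=60: ŷ = -9 + 1.9·60 = 105; e = 105.5 − 105 = 0.5
|e| > 2.75: x=35 (|e|=3) → 1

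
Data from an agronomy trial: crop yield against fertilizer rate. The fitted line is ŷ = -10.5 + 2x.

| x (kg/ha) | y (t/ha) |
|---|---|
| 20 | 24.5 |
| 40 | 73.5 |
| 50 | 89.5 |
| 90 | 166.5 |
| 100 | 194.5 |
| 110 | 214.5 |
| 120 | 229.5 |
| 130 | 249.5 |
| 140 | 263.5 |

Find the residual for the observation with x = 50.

e = 0

ŷ = -10.5 + 2·50 = 89.5
e = 89.5 − 89.5 = 0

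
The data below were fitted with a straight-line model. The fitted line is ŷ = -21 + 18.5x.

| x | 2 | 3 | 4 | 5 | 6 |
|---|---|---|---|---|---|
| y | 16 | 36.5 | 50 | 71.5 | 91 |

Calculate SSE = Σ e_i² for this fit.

SSE = 14

x=2: ŷ = -21 + 18.5·2 = 16; e = 16 − 16 = 0
x=3: ŷ = -21 + 18.5·3 = 34.5; e = 36.5 − 34.5 = 2
x=4: ŷ = -21 + 18.5·4 = 53; e = 50 − 53 = -3
x=5: ŷ = -21 + 18.5·5 = 71.5; e = 71.5 − 71.5 = 0
x=6: ŷ = -21 + 18.5·6 = 90; e = 91 − 90 = 1
SSE = 0 + 4 + 9 + 0 + 1 = 14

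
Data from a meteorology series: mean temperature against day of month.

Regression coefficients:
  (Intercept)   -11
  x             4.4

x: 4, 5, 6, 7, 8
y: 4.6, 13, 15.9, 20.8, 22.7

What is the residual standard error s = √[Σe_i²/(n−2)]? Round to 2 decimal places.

x=4: ŷ = -11 + 4.4·4 = 6.6; e = 4.6 − 6.6 = -2
x=5: ŷ = -11 + 4.4·5 = 11; e = 13 − 11 = 2
x=6: ŷ = -11 + 4.4·6 = 15.4; e = 15.9 − 15.4 = 0.5
x=7: ŷ = -11 + 4.4·7 = 19.8; e = 20.8 − 19.8 = 1
x=8: ŷ = -11 + 4.4·8 = 24.2; e = 22.7 − 24.2 = -1.5
SSE = 4 + 4 + 0.25 + 1 + 2.25 = 11.5
s = √(11.5/3) = √3.83333 ≈ 1.96

s = 1.96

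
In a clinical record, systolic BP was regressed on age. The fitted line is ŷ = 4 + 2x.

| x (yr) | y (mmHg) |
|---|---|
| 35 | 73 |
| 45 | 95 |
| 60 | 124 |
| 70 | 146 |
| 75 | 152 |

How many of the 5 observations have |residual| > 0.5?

x=35: ŷ = 4 + 2·35 = 74; e = 73 − 74 = -1
x=45: ŷ = 4 + 2·45 = 94; e = 95 − 94 = 1
x=60: ŷ = 4 + 2·60 = 124; e = 124 − 124 = 0
x=70: ŷ = 4 + 2·70 = 144; e = 146 − 144 = 2
x=75: ŷ = 4 + 2·75 = 154; e = 152 − 154 = -2
|e| > 0.5: x=35 (|e|=1), x=45 (|e|=1), x=70 (|e|=2), x=75 (|e|=2) → 4

4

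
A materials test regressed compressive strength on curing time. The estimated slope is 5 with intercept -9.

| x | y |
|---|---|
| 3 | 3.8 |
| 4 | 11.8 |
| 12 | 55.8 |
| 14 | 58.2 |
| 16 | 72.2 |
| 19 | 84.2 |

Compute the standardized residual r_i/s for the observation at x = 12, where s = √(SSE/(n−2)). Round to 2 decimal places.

1.50

x=3: ŷ = -9 + 5·3 = 6; r = 3.8 − 6 = -2.2
x=4: ŷ = -9 + 5·4 = 11; r = 11.8 − 11 = 0.8
x=12: ŷ = -9 + 5·12 = 51; r = 55.8 − 51 = 4.8
x=14: ŷ = -9 + 5·14 = 61; r = 58.2 − 61 = -2.8
x=16: ŷ = -9 + 5·16 = 71; r = 72.2 − 71 = 1.2
x=19: ŷ = -9 + 5·19 = 86; r = 84.2 − 86 = -1.8
SSE = 4.84 + 0.64 + 23.04 + 7.84 + 1.44 + 3.24 = 41.04
s = √(41.04/4) = 3.20312
r/s = 4.8 / 3.20312 = 1.50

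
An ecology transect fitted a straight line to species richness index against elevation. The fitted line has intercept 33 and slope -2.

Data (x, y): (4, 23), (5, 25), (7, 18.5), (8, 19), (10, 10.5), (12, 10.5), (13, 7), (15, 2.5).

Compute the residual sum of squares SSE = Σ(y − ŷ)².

SSE = 21

x=4: ŷ = 33 − 2·4 = 25; r = 23 − 25 = -2
x=5: ŷ = 33 − 2·5 = 23; r = 25 − 23 = 2
x=7: ŷ = 33 − 2·7 = 19; r = 18.5 − 19 = -0.5
x=8: ŷ = 33 − 2·8 = 17; r = 19 − 17 = 2
x=10: ŷ = 33 − 2·10 = 13; r = 10.5 − 13 = -2.5
x=12: ŷ = 33 − 2·12 = 9; r = 10.5 − 9 = 1.5
x=13: ŷ = 33 − 2·13 = 7; r = 7 − 7 = 0
x=15: ŷ = 33 − 2·15 = 3; r = 2.5 − 3 = -0.5
SSE = 4 + 4 + 0.25 + 4 + 6.25 + 2.25 + 0 + 0.25 = 21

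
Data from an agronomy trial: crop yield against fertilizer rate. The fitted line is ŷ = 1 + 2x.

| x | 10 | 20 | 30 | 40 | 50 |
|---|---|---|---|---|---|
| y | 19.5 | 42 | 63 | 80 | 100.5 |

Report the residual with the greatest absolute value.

x=10: ŷ = 1 + 2·10 = 21; e = 19.5 − 21 = -1.5
x=20: ŷ = 1 + 2·20 = 41; e = 42 − 41 = 1
x=30: ŷ = 1 + 2·30 = 61; e = 63 − 61 = 2
x=40: ŷ = 1 + 2·40 = 81; e = 80 − 81 = -1
x=50: ŷ = 1 + 2·50 = 101; e = 100.5 − 101 = -0.5
Largest |e| is 2 at x = 30, residual 2.

e = 2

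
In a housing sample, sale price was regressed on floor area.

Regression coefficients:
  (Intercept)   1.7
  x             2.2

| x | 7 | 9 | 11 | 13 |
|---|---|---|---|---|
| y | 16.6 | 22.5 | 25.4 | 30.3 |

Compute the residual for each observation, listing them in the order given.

-0.5, 1, -0.5, 0

x=7: ŷ = 1.7 + 2.2·7 = 17.1; e = 16.6 − 17.1 = -0.5
x=9: ŷ = 1.7 + 2.2·9 = 21.5; e = 22.5 − 21.5 = 1
x=11: ŷ = 1.7 + 2.2·11 = 25.9; e = 25.4 − 25.9 = -0.5
x=13: ŷ = 1.7 + 2.2·13 = 30.3; e = 30.3 − 30.3 = 0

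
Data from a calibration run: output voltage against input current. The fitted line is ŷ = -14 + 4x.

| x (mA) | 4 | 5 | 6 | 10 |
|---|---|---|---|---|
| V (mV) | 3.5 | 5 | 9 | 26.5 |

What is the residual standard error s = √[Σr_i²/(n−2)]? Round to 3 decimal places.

x=4: ŷ = -14 + 4·4 = 2; r = 3.5 − 2 = 1.5
x=5: ŷ = -14 + 4·5 = 6; r = 5 − 6 = -1
x=6: ŷ = -14 + 4·6 = 10; r = 9 − 10 = -1
x=10: ŷ = -14 + 4·10 = 26; r = 26.5 − 26 = 0.5
SSE = 2.25 + 1 + 1 + 0.25 = 4.5
s = √(4.5/2) = √2.25 ≈ 1.500

s = 1.500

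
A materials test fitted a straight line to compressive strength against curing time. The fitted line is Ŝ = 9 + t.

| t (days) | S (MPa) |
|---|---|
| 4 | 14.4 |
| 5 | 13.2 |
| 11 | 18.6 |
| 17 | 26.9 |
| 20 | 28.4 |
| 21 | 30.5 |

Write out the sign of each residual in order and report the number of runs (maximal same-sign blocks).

t=4: Ŝ = 9 + 4 = 13; e = 14.4 − 13 = 1.4
t=5: Ŝ = 9 + 5 = 14; e = 13.2 − 14 = -0.8
t=11: Ŝ = 9 + 11 = 20; e = 18.6 − 20 = -1.4
t=17: Ŝ = 9 + 17 = 26; e = 26.9 − 26 = 0.9
t=20: Ŝ = 9 + 20 = 29; e = 28.4 − 29 = -0.6
t=21: Ŝ = 9 + 21 = 30; e = 30.5 − 30 = 0.5
Signs: + − − + − +
Runs: +×1, −×2, +×1, −×1, +×1 → 5

5 runs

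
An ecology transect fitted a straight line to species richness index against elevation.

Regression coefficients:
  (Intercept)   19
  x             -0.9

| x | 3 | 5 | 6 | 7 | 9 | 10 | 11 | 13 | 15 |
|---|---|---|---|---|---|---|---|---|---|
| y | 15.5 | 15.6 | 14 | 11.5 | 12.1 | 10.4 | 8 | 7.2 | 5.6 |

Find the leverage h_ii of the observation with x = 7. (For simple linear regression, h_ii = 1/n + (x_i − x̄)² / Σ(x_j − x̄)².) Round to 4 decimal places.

h = 0.1371

x̄ = (3 + 5 + 6 + 7 + 9 + 10 + 11 + 13 + 15)/9 = 8.77778
Σ(x − x̄)² = 33.3827 + 14.2716 + 7.71605 + 3.16049 + 0.0493827 + 1.49383 + 4.93827 + 17.8272 + 38.716 = 121.556
h = 1/9 + (-1.77778)²/121.556 = 0.111111 + 0.0260004 = 0.1371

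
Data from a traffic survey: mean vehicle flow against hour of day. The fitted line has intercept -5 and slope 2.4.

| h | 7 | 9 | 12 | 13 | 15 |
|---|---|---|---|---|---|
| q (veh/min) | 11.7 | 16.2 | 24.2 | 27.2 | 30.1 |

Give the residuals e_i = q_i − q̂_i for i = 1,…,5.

-0.1, -0.4, 0.4, 1, -0.9

h=7: q̂ = -5 + 2.4·7 = 11.8; e = 11.7 − 11.8 = -0.1
h=9: q̂ = -5 + 2.4·9 = 16.6; e = 16.2 − 16.6 = -0.4
h=12: q̂ = -5 + 2.4·12 = 23.8; e = 24.2 − 23.8 = 0.4
h=13: q̂ = -5 + 2.4·13 = 26.2; e = 27.2 − 26.2 = 1
h=15: q̂ = -5 + 2.4·15 = 31; e = 30.1 − 31 = -0.9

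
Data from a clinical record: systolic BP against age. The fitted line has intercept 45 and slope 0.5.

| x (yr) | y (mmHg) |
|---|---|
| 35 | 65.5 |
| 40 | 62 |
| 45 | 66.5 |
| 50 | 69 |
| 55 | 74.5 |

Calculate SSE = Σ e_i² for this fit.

x=35: ŷ = 45 + 0.5·35 = 62.5; e = 65.5 − 62.5 = 3
x=40: ŷ = 45 + 0.5·40 = 65; e = 62 − 65 = -3
x=45: ŷ = 45 + 0.5·45 = 67.5; e = 66.5 − 67.5 = -1
x=50: ŷ = 45 + 0.5·50 = 70; e = 69 − 70 = -1
x=55: ŷ = 45 + 0.5·55 = 72.5; e = 74.5 − 72.5 = 2
SSE = 9 + 9 + 1 + 1 + 4 = 24

SSE = 24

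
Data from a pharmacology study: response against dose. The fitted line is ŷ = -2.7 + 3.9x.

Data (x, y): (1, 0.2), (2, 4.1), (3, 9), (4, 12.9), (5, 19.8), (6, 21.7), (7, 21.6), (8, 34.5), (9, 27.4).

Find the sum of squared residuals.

x=1: ŷ = -2.7 + 3.9·1 = 1.2; e = 0.2 − 1.2 = -1
x=2: ŷ = -2.7 + 3.9·2 = 5.1; e = 4.1 − 5.1 = -1
x=3: ŷ = -2.7 + 3.9·3 = 9; e = 9 − 9 = 0
x=4: ŷ = -2.7 + 3.9·4 = 12.9; e = 12.9 − 12.9 = 0
x=5: ŷ = -2.7 + 3.9·5 = 16.8; e = 19.8 − 16.8 = 3
x=6: ŷ = -2.7 + 3.9·6 = 20.7; e = 21.7 − 20.7 = 1
x=7: ŷ = -2.7 + 3.9·7 = 24.6; e = 21.6 − 24.6 = -3
x=8: ŷ = -2.7 + 3.9·8 = 28.5; e = 34.5 − 28.5 = 6
x=9: ŷ = -2.7 + 3.9·9 = 32.4; e = 27.4 − 32.4 = -5
SSE = 1 + 1 + 0 + 0 + 9 + 1 + 9 + 36 + 25 = 82

SSE = 82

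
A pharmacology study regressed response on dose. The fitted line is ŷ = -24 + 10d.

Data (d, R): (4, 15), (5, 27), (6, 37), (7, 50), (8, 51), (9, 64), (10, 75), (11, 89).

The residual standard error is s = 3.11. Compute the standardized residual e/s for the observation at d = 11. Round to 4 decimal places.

0.9646

ŷ = -24 + 10·11 = 86
e = 89 − 86 = 3
e/s = 3 / 3.11 = 0.9646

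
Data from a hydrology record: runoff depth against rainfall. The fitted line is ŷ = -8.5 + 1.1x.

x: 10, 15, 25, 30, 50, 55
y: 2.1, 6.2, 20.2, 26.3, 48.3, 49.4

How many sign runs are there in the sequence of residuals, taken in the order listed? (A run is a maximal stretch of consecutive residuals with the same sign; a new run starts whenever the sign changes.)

x=10: ŷ = -8.5 + 1.1·10 = 2.5; e = 2.1 − 2.5 = -0.4
x=15: ŷ = -8.5 + 1.1·15 = 8; e = 6.2 − 8 = -1.8
x=25: ŷ = -8.5 + 1.1·25 = 19; e = 20.2 − 19 = 1.2
x=30: ŷ = -8.5 + 1.1·30 = 24.5; e = 26.3 − 24.5 = 1.8
x=50: ŷ = -8.5 + 1.1·50 = 46.5; e = 48.3 − 46.5 = 1.8
x=55: ŷ = -8.5 + 1.1·55 = 52; e = 49.4 − 52 = -2.6
Signs: − − + + + −
Runs: −×2, +×3, −×1 → 3

3 runs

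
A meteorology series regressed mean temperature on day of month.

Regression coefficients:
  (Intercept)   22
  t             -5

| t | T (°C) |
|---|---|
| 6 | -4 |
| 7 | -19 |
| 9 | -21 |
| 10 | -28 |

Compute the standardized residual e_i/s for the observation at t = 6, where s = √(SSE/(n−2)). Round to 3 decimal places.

0.756

t=6: T̂ = 22 − 5·6 = -8; e = -4 − (-8) = 4
t=7: T̂ = 22 − 5·7 = -13; e = -19 − (-13) = -6
t=9: T̂ = 22 − 5·9 = -23; e = -21 − (-23) = 2
t=10: T̂ = 22 − 5·10 = -28; e = -28 − (-28) = 0
SSE = 16 + 36 + 4 + 0 = 56
s = √(56/2) = 5.2915
e/s = 4 / 5.2915 = 0.756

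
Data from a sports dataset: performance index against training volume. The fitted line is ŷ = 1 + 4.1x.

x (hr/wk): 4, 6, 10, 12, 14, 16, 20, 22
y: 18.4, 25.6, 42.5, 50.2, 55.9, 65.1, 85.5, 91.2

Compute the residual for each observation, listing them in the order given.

1, 0, 0.5, 0, -2.5, -1.5, 2.5, 0

x=4: ŷ = 1 + 4.1·4 = 17.4; r = 18.4 − 17.4 = 1
x=6: ŷ = 1 + 4.1·6 = 25.6; r = 25.6 − 25.6 = 0
x=10: ŷ = 1 + 4.1·10 = 42; r = 42.5 − 42 = 0.5
x=12: ŷ = 1 + 4.1·12 = 50.2; r = 50.2 − 50.2 = 0
x=14: ŷ = 1 + 4.1·14 = 58.4; r = 55.9 − 58.4 = -2.5
x=16: ŷ = 1 + 4.1·16 = 66.6; r = 65.1 − 66.6 = -1.5
x=20: ŷ = 1 + 4.1·20 = 83; r = 85.5 − 83 = 2.5
x=22: ŷ = 1 + 4.1·22 = 91.2; r = 91.2 − 91.2 = 0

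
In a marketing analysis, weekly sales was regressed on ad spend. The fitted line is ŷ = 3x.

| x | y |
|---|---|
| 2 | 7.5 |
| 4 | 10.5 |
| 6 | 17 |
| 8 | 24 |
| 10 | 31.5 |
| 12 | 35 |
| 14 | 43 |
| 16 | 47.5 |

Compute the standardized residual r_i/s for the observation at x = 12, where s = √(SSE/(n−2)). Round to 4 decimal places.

x=2: ŷ = 3·2 = 6; r = 7.5 − 6 = 1.5
x=4: ŷ = 3·4 = 12; r = 10.5 − 12 = -1.5
x=6: ŷ = 3·6 = 18; r = 17 − 18 = -1
x=8: ŷ = 3·8 = 24; r = 24 − 24 = 0
x=10: ŷ = 3·10 = 30; r = 31.5 − 30 = 1.5
x=12: ŷ = 3·12 = 36; r = 35 − 36 = -1
x=14: ŷ = 3·14 = 42; r = 43 − 42 = 1
x=16: ŷ = 3·16 = 48; r = 47.5 − 48 = -0.5
SSE = 2.25 + 2.25 + 1 + 0 + 2.25 + 1 + 1 + 0.25 = 10
s = √(10/6) = 1.29099
r/s = -1 / 1.29099 = -0.7746

-0.7746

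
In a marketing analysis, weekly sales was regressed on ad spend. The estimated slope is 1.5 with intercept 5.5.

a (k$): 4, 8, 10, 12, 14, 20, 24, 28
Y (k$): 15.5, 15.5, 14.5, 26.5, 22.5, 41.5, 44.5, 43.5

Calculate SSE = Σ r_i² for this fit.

a=4: ŷ = 5.5 + 1.5·4 = 11.5; r = 15.5 − 11.5 = 4
a=8: ŷ = 5.5 + 1.5·8 = 17.5; r = 15.5 − 17.5 = -2
a=10: ŷ = 5.5 + 1.5·10 = 20.5; r = 14.5 − 20.5 = -6
a=12: ŷ = 5.5 + 1.5·12 = 23.5; r = 26.5 − 23.5 = 3
a=14: ŷ = 5.5 + 1.5·14 = 26.5; r = 22.5 − 26.5 = -4
a=20: ŷ = 5.5 + 1.5·20 = 35.5; r = 41.5 − 35.5 = 6
a=24: ŷ = 5.5 + 1.5·24 = 41.5; r = 44.5 − 41.5 = 3
a=28: ŷ = 5.5 + 1.5·28 = 47.5; r = 43.5 − 47.5 = -4
SSE = 16 + 4 + 36 + 9 + 16 + 36 + 9 + 16 = 142

SSE = 142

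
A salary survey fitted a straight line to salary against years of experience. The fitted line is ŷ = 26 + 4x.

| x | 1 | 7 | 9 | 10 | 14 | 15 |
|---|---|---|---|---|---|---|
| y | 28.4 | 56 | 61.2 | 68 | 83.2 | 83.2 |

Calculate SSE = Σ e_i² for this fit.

SSE = 20.48

x=1: ŷ = 26 + 4·1 = 30; e = 28.4 − 30 = -1.6
x=7: ŷ = 26 + 4·7 = 54; e = 56 − 54 = 2
x=9: ŷ = 26 + 4·9 = 62; e = 61.2 − 62 = -0.8
x=10: ŷ = 26 + 4·10 = 66; e = 68 − 66 = 2
x=14: ŷ = 26 + 4·14 = 82; e = 83.2 − 82 = 1.2
x=15: ŷ = 26 + 4·15 = 86; e = 83.2 − 86 = -2.8
SSE = 2.56 + 4 + 0.64 + 4 + 1.44 + 7.84 = 20.48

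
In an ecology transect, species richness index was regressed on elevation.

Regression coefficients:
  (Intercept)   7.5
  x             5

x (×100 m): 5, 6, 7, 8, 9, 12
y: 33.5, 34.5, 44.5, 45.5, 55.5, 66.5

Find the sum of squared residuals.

x=5: ŷ = 7.5 + 5·5 = 32.5; r = 33.5 − 32.5 = 1
x=6: ŷ = 7.5 + 5·6 = 37.5; r = 34.5 − 37.5 = -3
x=7: ŷ = 7.5 + 5·7 = 42.5; r = 44.5 − 42.5 = 2
x=8: ŷ = 7.5 + 5·8 = 47.5; r = 45.5 − 47.5 = -2
x=9: ŷ = 7.5 + 5·9 = 52.5; r = 55.5 − 52.5 = 3
x=12: ŷ = 7.5 + 5·12 = 67.5; r = 66.5 − 67.5 = -1
SSE = 1 + 9 + 4 + 4 + 9 + 1 = 28

SSE = 28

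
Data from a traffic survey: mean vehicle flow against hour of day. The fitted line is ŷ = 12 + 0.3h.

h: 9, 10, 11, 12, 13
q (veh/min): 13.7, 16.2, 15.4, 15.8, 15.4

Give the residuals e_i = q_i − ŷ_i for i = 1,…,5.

h=9: ŷ = 12 + 0.3·9 = 14.7; e = 13.7 − 14.7 = -1
h=10: ŷ = 12 + 0.3·10 = 15; e = 16.2 − 15 = 1.2
h=11: ŷ = 12 + 0.3·11 = 15.3; e = 15.4 − 15.3 = 0.1
h=12: ŷ = 12 + 0.3·12 = 15.6; e = 15.8 − 15.6 = 0.2
h=13: ŷ = 12 + 0.3·13 = 15.9; e = 15.4 − 15.9 = -0.5

-1, 1.2, 0.1, 0.2, -0.5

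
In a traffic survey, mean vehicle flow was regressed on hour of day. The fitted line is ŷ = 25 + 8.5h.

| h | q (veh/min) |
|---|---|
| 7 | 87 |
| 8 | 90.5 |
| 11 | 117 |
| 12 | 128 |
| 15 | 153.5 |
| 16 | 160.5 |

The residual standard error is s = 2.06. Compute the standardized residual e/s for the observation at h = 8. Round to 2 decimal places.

-1.21

ŷ = 25 + 8.5·8 = 93
e = 90.5 − 93 = -2.5
e/s = -2.5 / 2.06 = -1.21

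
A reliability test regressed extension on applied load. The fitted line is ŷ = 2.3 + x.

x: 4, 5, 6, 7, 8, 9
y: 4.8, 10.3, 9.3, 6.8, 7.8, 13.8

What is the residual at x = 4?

r = -1.5

ŷ = 2.3 + 4 = 6.3
r = 4.8 − 6.3 = -1.5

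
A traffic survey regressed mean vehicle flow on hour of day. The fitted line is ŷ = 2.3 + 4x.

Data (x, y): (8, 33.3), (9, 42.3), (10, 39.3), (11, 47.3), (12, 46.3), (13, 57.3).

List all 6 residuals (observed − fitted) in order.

x=8: ŷ = 2.3 + 4·8 = 34.3; e = 33.3 − 34.3 = -1
x=9: ŷ = 2.3 + 4·9 = 38.3; e = 42.3 − 38.3 = 4
x=10: ŷ = 2.3 + 4·10 = 42.3; e = 39.3 − 42.3 = -3
x=11: ŷ = 2.3 + 4·11 = 46.3; e = 47.3 − 46.3 = 1
x=12: ŷ = 2.3 + 4·12 = 50.3; e = 46.3 − 50.3 = -4
x=13: ŷ = 2.3 + 4·13 = 54.3; e = 57.3 − 54.3 = 3

-1, 4, -3, 1, -4, 3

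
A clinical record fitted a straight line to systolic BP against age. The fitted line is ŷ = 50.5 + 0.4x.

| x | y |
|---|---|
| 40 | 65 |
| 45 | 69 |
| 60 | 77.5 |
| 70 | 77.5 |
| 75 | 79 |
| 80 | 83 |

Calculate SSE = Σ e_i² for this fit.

x=40: ŷ = 50.5 + 0.4·40 = 66.5; e = 65 − 66.5 = -1.5
x=45: ŷ = 50.5 + 0.4·45 = 68.5; e = 69 − 68.5 = 0.5
x=60: ŷ = 50.5 + 0.4·60 = 74.5; e = 77.5 − 74.5 = 3
x=70: ŷ = 50.5 + 0.4·70 = 78.5; e = 77.5 − 78.5 = -1
x=75: ŷ = 50.5 + 0.4·75 = 80.5; e = 79 − 80.5 = -1.5
x=80: ŷ = 50.5 + 0.4·80 = 82.5; e = 83 − 82.5 = 0.5
SSE = 2.25 + 0.25 + 9 + 1 + 2.25 + 0.25 = 15

SSE = 15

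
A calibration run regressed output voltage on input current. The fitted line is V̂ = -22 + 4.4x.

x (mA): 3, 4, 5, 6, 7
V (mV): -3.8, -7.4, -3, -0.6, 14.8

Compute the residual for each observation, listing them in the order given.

5, -3, -3, -5, 6

x=3: V̂ = -22 + 4.4·3 = -8.8; e = -3.8 − (-8.8) = 5
x=4: V̂ = -22 + 4.4·4 = -4.4; e = -7.4 − (-4.4) = -3
x=5: V̂ = -22 + 4.4·5 = 0; e = -3 − 0 = -3
x=6: V̂ = -22 + 4.4·6 = 4.4; e = -0.6 − 4.4 = -5
x=7: V̂ = -22 + 4.4·7 = 8.8; e = 14.8 − 8.8 = 6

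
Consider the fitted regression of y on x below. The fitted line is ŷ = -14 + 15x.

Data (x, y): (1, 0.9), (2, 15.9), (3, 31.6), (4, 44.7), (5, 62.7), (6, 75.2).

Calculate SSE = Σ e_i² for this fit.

SSE = 5.6

x=1: ŷ = -14 + 15·1 = 1; e = 0.9 − 1 = -0.1
x=2: ŷ = -14 + 15·2 = 16; e = 15.9 − 16 = -0.1
x=3: ŷ = -14 + 15·3 = 31; e = 31.6 − 31 = 0.6
x=4: ŷ = -14 + 15·4 = 46; e = 44.7 − 46 = -1.3
x=5: ŷ = -14 + 15·5 = 61; e = 62.7 − 61 = 1.7
x=6: ŷ = -14 + 15·6 = 76; e = 75.2 − 76 = -0.8
SSE = 0.01 + 0.01 + 0.36 + 1.69 + 2.89 + 0.64 = 5.6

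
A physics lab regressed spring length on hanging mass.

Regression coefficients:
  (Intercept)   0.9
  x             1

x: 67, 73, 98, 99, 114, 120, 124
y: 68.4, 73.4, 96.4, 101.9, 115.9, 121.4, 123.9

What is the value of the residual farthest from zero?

r = -2.5

x=67: ŷ = 0.9 + 67 = 67.9; r = 68.4 − 67.9 = 0.5
x=73: ŷ = 0.9 + 73 = 73.9; r = 73.4 − 73.9 = -0.5
x=98: ŷ = 0.9 + 98 = 98.9; r = 96.4 − 98.9 = -2.5
x=99: ŷ = 0.9 + 99 = 99.9; r = 101.9 − 99.9 = 2
x=114: ŷ = 0.9 + 114 = 114.9; r = 115.9 − 114.9 = 1
x=120: ŷ = 0.9 + 120 = 120.9; r = 121.4 − 120.9 = 0.5
x=124: ŷ = 0.9 + 124 = 124.9; r = 123.9 − 124.9 = -1
Largest |r| is 2.5 at x = 98, residual -2.5.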